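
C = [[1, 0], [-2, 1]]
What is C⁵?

[[1, 0], [-10, 1]]

C = I + N where N = [[0, 0], [-2, 0]] is strictly lower-triangular, so N² = 0.
(I + N)⁵ = I + 5·N = [[1, 0], [-10, 1]].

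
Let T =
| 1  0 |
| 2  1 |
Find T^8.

T = I + N where N = [[0, 0], [2, 0]] is strictly lower-triangular, so N^2 = 0.
(I + N)^8 = I + 8·N = [[1, 0], [16, 1]].

[[1, 0], [16, 1]]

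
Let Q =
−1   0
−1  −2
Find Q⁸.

tr Q = −3 and det Q = 2, so the characteristic polynomial is λ² − (−3)λ + (2) with roots −2 and −1.
Eigenvectors give P = [[0, −1], [1, 1]] with P⁻¹ = [[1, 1], [−1, 0]], and Q = P·diag(−2, −1)·P⁻¹.
Then Q⁸ = P·diag(256, 1)·P⁻¹ = [[0, −1], [256, 1]] · [[1, 1], [−1, 0]] = [[1, 0], [255, 256]].

[[1, 0], [255, 256]]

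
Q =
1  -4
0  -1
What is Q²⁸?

[[1, 0], [0, 1]]

Q² = I (check: tr Q = 0 and det Q = -1), so Q²⁸ = I since 28 is even.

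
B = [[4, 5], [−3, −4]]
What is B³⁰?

B² = I (check: tr B = 0 and det B = −1), so B³⁰ = I since 30 is even.

[[1, 0], [0, 1]]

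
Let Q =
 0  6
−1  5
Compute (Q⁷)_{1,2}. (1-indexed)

tr Q = 5 and det Q = 6, so the characteristic polynomial is λ² − (5)λ + (6) with roots 2 and 3.
Eigenvectors give P = [[3, 2], [1, 1]] with P⁻¹ = [[1, −2], [−1, 3]], and Q = P·diag(2, 3)·P⁻¹.
Then Q⁷ = P·diag(128, 2187)·P⁻¹ = [[384, 4374], [128, 2187]] · [[1, −2], [−1, 3]] = [[−3990, 12354], [−2059, 6305]].

12354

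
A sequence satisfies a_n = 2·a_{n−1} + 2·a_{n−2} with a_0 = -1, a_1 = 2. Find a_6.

With companion matrix M = [[2, 2], [1, 0]], [a_n, a_{n−1}]ᵀ = M·[a_{n−1}, a_{n−2}]ᵀ, so [a_6, a_5]ᵀ = M⁵·[a_1, a_0]ᵀ.
M⁵ = [[120, 88], [44, 32]], giving [a_6, a_5]ᵀ = [[152], [56]].

152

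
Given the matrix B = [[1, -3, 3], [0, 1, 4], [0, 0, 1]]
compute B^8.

B = I + N where N = [[0, -3, 3], [0, 0, 4], [0, 0, 0]] is strictly upper-triangular, so N^3 = 0.
(I + N)^8 = I + 8·N + 28·N^2 = [[1, -24, -312], [0, 1, 32], [0, 0, 1]].

[[1, -24, -312], [0, 1, 32], [0, 0, 1]]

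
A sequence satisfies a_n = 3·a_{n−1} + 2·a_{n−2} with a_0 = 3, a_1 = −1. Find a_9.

With companion matrix B = [[3, 2], [1, 0]], [a_n, a_{n−1}]ᵀ = B·[a_{n−1}, a_{n−2}]ᵀ, so [a_9, a_8]ᵀ = B⁸·[a_1, a_0]ᵀ.
B⁸ = [[22363, 12558], [6279, 3526]], giving [a_9, a_8]ᵀ = [[15311], [4299]].

15311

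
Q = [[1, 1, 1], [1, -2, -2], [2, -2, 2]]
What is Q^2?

[[4, -3, 1], [-5, 9, 1], [4, 2, 10]]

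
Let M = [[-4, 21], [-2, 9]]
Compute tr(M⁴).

97

tr M = 5 and det M = 6, so the characteristic polynomial is λ² − (5)λ + (6) with roots 3 and 2.
Eigenvectors give P = [[3, 7], [1, 2]] with P⁻¹ = [[-2, 7], [1, -3]], and M = P·diag(3, 2)·P⁻¹.
Then M⁴ = P·diag(81, 16)·P⁻¹ = [[243, 112], [81, 32]] · [[-2, 7], [1, -3]] = [[-374, 1365], [-130, 471]].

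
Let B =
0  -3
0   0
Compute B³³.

B is strictly triangular, hence nilpotent: B² = 0, so B³³ = 0.

[[0, 0], [0, 0]]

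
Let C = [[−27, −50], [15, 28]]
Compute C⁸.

tr C = 1 and det C = −6, so the characteristic polynomial is λ² − (1)λ + (−6) with roots 3 and −2.
Eigenvectors give P = [[−5, −2], [3, 1]] with P⁻¹ = [[1, 2], [−3, −5]], and C = P·diag(3, −2)·P⁻¹.
Then C⁸ = P·diag(6561, 256)·P⁻¹ = [[−32805, −512], [19683, 256]] · [[1, 2], [−3, −5]] = [[−31269, −63050], [18915, 38086]].

[[−31269, −63050], [18915, 38086]]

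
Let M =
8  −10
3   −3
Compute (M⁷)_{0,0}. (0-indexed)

tr M = 5 and det M = 6, so the characteristic polynomial is λ² − (5)λ + (6) with roots 2 and 3.
Eigenvectors give P = [[−5, 2], [−3, 1]] with P⁻¹ = [[1, −2], [3, −5]], and M = P·diag(2, 3)·P⁻¹.
Then M⁷ = P·diag(128, 2187)·P⁻¹ = [[−640, 4374], [−384, 2187]] · [[1, −2], [3, −5]] = [[12482, −20590], [6177, −10167]].

12482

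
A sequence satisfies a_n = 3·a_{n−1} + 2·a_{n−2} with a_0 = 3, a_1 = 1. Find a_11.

With companion matrix Q = [[3, 2], [1, 0]], [a_n, a_{n−1}]ᵀ = Q·[a_{n−1}, a_{n−2}]ᵀ, so [a_11, a_10]ᵀ = Q^10·[a_1, a_0]ᵀ.
Q^10 = [[283667, 159294], [79647, 44726]], giving [a_11, a_10]ᵀ = [[761549], [213825]].

761549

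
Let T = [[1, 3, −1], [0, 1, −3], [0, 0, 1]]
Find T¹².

[[1, 36, −606], [0, 1, −36], [0, 0, 1]]

T = I + N where N = [[0, 3, −1], [0, 0, −3], [0, 0, 0]] is strictly upper-triangular, so N³ = 0.
(I + N)¹² = I + 12·N + 66·N² = [[1, 36, −606], [0, 1, −36], [0, 0, 1]].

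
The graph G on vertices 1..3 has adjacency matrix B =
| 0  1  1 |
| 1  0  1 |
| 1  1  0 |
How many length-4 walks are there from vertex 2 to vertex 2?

The number of length-4 walks from vertex 2 to vertex 2 is entry (2,2) of B^4, where B is the adjacency matrix.
B^2 = [[2, 1, 1], [1, 2, 1], [1, 1, 2]]
B^3 = [[2, 3, 3], [3, 2, 3], [3, 3, 2]]
B^4 = [[6, 5, 5], [5, 6, 5], [5, 5, 6]]

6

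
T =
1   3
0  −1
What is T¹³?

T² = I (check: tr T = 0 and det T = −1), so T¹³ = T since 13 is odd.

[[1, 3], [0, −1]]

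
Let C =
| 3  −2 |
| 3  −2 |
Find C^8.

C² = C (a projection; rank 1, trace 1), so C^8 = C.

[[3, −2], [3, −2]]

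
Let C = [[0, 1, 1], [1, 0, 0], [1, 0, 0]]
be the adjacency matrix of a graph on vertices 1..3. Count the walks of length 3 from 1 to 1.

0

The number of length-3 walks from vertex 1 to vertex 1 is entry (1,1) of C³, where C is the adjacency matrix.
C² = [[2, 0, 0], [0, 1, 1], [0, 1, 1]]
C³ = [[0, 2, 2], [2, 0, 0], [2, 0, 0]]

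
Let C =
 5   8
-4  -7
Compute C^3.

tr C = -2 and det C = -3, so the characteristic polynomial is λ² − (-2)λ + (-3) with roots 1 and -3.
Eigenvectors give P = [[-2, -1], [1, 1]] with P⁻¹ = [[-1, -1], [1, 2]], and C = P·diag(1, -3)·P⁻¹.
Then C^3 = P·diag(1, -27)·P⁻¹ = [[-2, 27], [1, -27]] · [[-1, -1], [1, 2]] = [[29, 56], [-28, -55]].

[[29, 56], [-28, -55]]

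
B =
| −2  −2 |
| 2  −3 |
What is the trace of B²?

5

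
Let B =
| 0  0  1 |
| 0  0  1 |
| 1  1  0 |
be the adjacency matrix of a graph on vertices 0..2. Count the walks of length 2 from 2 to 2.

The number of length-2 walks from vertex 2 to vertex 2 is entry (2,2) of B^2, where B is the adjacency matrix.
B^2 = [[1, 1, 0], [1, 1, 0], [0, 0, 2]]

2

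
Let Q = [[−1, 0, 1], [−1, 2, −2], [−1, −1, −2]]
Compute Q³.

Q² = [[0, −1, −3], [1, 6, −1], [4, 0, 5]]
Q³ = [[4, 1, 8], [−6, 13, −9], [−9, −5, −6]]

[[4, 1, 8], [−6, 13, −9], [−9, −5, −6]]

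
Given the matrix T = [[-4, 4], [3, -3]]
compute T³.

T² = [[28, -28], [-21, 21]]
T³ = [[-196, 196], [147, -147]]

[[-196, 196], [147, -147]]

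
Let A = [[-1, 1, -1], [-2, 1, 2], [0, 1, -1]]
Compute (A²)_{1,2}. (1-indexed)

-1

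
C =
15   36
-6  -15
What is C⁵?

tr C = 0 and det C = -9, so the characteristic polynomial is λ² − (0)λ + (-9) with roots 3 and -3.
Eigenvectors give P = [[-3, -2], [1, 1]] with P⁻¹ = [[-1, -2], [1, 3]], and C = P·diag(3, -3)·P⁻¹.
Then C⁵ = P·diag(243, -243)·P⁻¹ = [[-729, 486], [243, -243]] · [[-1, -2], [1, 3]] = [[1215, 2916], [-486, -1215]].

[[1215, 2916], [-486, -1215]]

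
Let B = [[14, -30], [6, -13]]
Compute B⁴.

[[76, -150], [30, -59]]

tr B = 1 and det B = -2, so the characteristic polynomial is λ² − (1)λ + (-2) with roots -1 and 2.
Eigenvectors give P = [[2, 5], [1, 2]] with P⁻¹ = [[-2, 5], [1, -2]], and B = P·diag(-1, 2)·P⁻¹.
Then B⁴ = P·diag(1, 16)·P⁻¹ = [[2, 80], [1, 32]] · [[-2, 5], [1, -2]] = [[76, -150], [30, -59]].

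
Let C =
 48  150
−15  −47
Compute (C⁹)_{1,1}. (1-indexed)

201438

tr C = 1 and det C = −6, so the characteristic polynomial is λ² − (1)λ + (−6) with roots −2 and 3.
Eigenvectors give P = [[−3, 10], [1, −3]] with P⁻¹ = [[3, 10], [1, 3]], and C = P·diag(−2, 3)·P⁻¹.
Then C⁹ = P·diag(−512, 19683)·P⁻¹ = [[1536, 196830], [−512, −59049]] · [[3, 10], [1, 3]] = [[201438, 605850], [−60585, −182267]].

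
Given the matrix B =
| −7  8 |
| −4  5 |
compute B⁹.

tr B = −2 and det B = −3, so the characteristic polynomial is λ² − (−2)λ + (−3) with roots −3 and 1.
Eigenvectors give P = [[−2, 1], [−1, 1]] with P⁻¹ = [[−1, 1], [−1, 2]], and B = P·diag(−3, 1)·P⁻¹.
Then B⁹ = P·diag(−19683, 1)·P⁻¹ = [[39366, 1], [19683, 1]] · [[−1, 1], [−1, 2]] = [[−39367, 39368], [−19684, 19685]].

[[−39367, 39368], [−19684, 19685]]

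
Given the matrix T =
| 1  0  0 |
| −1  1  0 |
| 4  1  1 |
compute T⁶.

[[1, 0, 0], [−6, 1, 0], [9, 6, 1]]

T = I + N where N = [[0, 0, 0], [−1, 0, 0], [4, 1, 0]] is strictly lower-triangular, so N³ = 0.
(I + N)⁶ = I + 6·N + 15·N² = [[1, 0, 0], [−6, 1, 0], [9, 6, 1]].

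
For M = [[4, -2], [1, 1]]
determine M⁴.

tr M = 5 and det M = 6, so the characteristic polynomial is λ² − (5)λ + (6) with roots 3 and 2.
Eigenvectors give P = [[2, 1], [1, 1]] with P⁻¹ = [[1, -1], [-1, 2]], and M = P·diag(3, 2)·P⁻¹.
Then M⁴ = P·diag(81, 16)·P⁻¹ = [[162, 16], [81, 16]] · [[1, -1], [-1, 2]] = [[146, -130], [65, -49]].

[[146, -130], [65, -49]]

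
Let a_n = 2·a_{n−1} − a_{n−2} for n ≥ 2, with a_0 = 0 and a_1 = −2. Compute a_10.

−20

With companion matrix C = [[2, −1], [1, 0]], [a_n, a_{n−1}]ᵀ = C·[a_{n−1}, a_{n−2}]ᵀ, so [a_10, a_9]ᵀ = C^9·[a_1, a_0]ᵀ.
C^9 = [[10, −9], [9, −8]], giving [a_10, a_9]ᵀ = [[−20], [−18]].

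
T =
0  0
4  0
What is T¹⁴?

T is strictly triangular, hence nilpotent: T² = 0, so T¹⁴ = 0.

[[0, 0], [0, 0]]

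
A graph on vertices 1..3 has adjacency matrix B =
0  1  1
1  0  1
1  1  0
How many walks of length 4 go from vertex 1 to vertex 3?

The number of length-4 walks from vertex 1 to vertex 3 is entry (1,3) of B^4, where B is the adjacency matrix.
B^2 = [[2, 1, 1], [1, 2, 1], [1, 1, 2]]
B^3 = [[2, 3, 3], [3, 2, 3], [3, 3, 2]]
B^4 = [[6, 5, 5], [5, 6, 5], [5, 5, 6]]

5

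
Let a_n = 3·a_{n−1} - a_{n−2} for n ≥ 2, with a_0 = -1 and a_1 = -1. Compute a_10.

-4181

With companion matrix Q = [[3, -1], [1, 0]], [a_n, a_{n−1}]ᵀ = Q·[a_{n−1}, a_{n−2}]ᵀ, so [a_10, a_9]ᵀ = Q⁹·[a_1, a_0]ᵀ.
Q⁹ = [[6765, -2584], [2584, -987]], giving [a_10, a_9]ᵀ = [[-4181], [-1597]].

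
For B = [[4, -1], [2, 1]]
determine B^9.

tr B = 5 and det B = 6, so the characteristic polynomial is λ² − (5)λ + (6) with roots 3 and 2.
Eigenvectors give P = [[-1, -1], [-1, -2]] with P⁻¹ = [[-2, 1], [1, -1]], and B = P·diag(3, 2)·P⁻¹.
Then B^9 = P·diag(19683, 512)·P⁻¹ = [[-19683, -512], [-19683, -1024]] · [[-2, 1], [1, -1]] = [[38854, -19171], [38342, -18659]].

[[38854, -19171], [38342, -18659]]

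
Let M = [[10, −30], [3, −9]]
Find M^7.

[[10, −30], [3, −9]]

M² = M (a projection; rank 1, trace 1), so M^7 = M.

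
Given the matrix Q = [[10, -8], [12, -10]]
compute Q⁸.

[[256, 0], [0, 256]]

tr Q = 0 and det Q = -4, so the characteristic polynomial is λ² − (0)λ + (-4) with roots 2 and -2.
Eigenvectors give P = [[1, -2], [1, -3]] with P⁻¹ = [[3, -2], [1, -1]], and Q = P·diag(2, -2)·P⁻¹.
Then Q⁸ = P·diag(256, 256)·P⁻¹ = [[256, -512], [256, -768]] · [[3, -2], [1, -1]] = [[256, 0], [0, 256]].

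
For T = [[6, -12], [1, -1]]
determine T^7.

tr T = 5 and det T = 6, so the characteristic polynomial is λ² − (5)λ + (6) with roots 3 and 2.
Eigenvectors give P = [[-4, 3], [-1, 1]] with P⁻¹ = [[-1, 3], [-1, 4]], and T = P·diag(3, 2)·P⁻¹.
Then T^7 = P·diag(2187, 128)·P⁻¹ = [[-8748, 384], [-2187, 128]] · [[-1, 3], [-1, 4]] = [[8364, -24708], [2059, -6049]].

[[8364, -24708], [2059, -6049]]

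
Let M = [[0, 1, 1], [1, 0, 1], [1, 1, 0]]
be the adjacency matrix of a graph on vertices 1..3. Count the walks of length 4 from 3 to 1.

5

The number of length-4 walks from vertex 3 to vertex 1 is entry (3,1) of M⁴, where M is the adjacency matrix.
M² = [[2, 1, 1], [1, 2, 1], [1, 1, 2]]
M³ = [[2, 3, 3], [3, 2, 3], [3, 3, 2]]
M⁴ = [[6, 5, 5], [5, 6, 5], [5, 5, 6]]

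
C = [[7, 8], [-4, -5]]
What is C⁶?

tr C = 2 and det C = -3, so the characteristic polynomial is λ² − (2)λ + (-3) with roots -1 and 3.
Eigenvectors give P = [[-1, -2], [1, 1]] with P⁻¹ = [[1, 2], [-1, -1]], and C = P·diag(-1, 3)·P⁻¹.
Then C⁶ = P·diag(1, 729)·P⁻¹ = [[-1, -1458], [1, 729]] · [[1, 2], [-1, -1]] = [[1457, 1456], [-728, -727]].

[[1457, 1456], [-728, -727]]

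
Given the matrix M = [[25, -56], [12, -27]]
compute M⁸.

[[-39359, 91840], [-19680, 45921]]

tr M = -2 and det M = -3, so the characteristic polynomial is λ² − (-2)λ + (-3) with roots -3 and 1.
Eigenvectors give P = [[2, 7], [1, 3]] with P⁻¹ = [[-3, 7], [1, -2]], and M = P·diag(-3, 1)·P⁻¹.
Then M⁸ = P·diag(6561, 1)·P⁻¹ = [[13122, 7], [6561, 3]] · [[-3, 7], [1, -2]] = [[-39359, 91840], [-19680, 45921]].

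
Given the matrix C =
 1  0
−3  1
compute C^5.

C = I + N where N = [[0, 0], [−3, 0]] is strictly lower-triangular, so N^2 = 0.
(I + N)^5 = I + 5·N = [[1, 0], [−15, 1]].

[[1, 0], [−15, 1]]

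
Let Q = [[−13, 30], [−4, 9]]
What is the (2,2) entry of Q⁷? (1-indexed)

10929

tr Q = −4 and det Q = 3, so the characteristic polynomial is λ² − (−4)λ + (3) with roots −3 and −1.
Eigenvectors give P = [[−3, 5], [−1, 2]] with P⁻¹ = [[−2, 5], [−1, 3]], and Q = P·diag(−3, −1)·P⁻¹.
Then Q⁷ = P·diag(−2187, −1)·P⁻¹ = [[6561, −5], [2187, −2]] · [[−2, 5], [−1, 3]] = [[−13117, 32790], [−4372, 10929]].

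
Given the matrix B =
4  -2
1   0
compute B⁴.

B² = [[14, -8], [4, -2]]
B³ = [[48, -28], [14, -8]]
B⁴ = [[164, -96], [48, -28]]

[[164, -96], [48, -28]]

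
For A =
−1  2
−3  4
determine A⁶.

[[−125, 126], [−189, 190]]

tr A = 3 and det A = 2, so the characteristic polynomial is λ² − (3)λ + (2) with roots 2 and 1.
Eigenvectors give P = [[−2, 1], [−3, 1]] with P⁻¹ = [[1, −1], [3, −2]], and A = P·diag(2, 1)·P⁻¹.
Then A⁶ = P·diag(64, 1)·P⁻¹ = [[−128, 1], [−192, 1]] · [[1, −1], [3, −2]] = [[−125, 126], [−189, 190]].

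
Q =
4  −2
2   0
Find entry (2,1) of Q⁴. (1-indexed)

64

Q² = [[12, −8], [8, −4]]
Q³ = [[32, −24], [24, −16]]
Q⁴ = [[80, −64], [64, −48]]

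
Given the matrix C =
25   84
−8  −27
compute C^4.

[[−479, −1680], [160, 561]]

tr C = −2 and det C = −3, so the characteristic polynomial is λ² − (−2)λ + (−3) with roots −3 and 1.
Eigenvectors give P = [[−3, 7], [1, −2]] with P⁻¹ = [[2, 7], [1, 3]], and C = P·diag(−3, 1)·P⁻¹.
Then C^4 = P·diag(81, 1)·P⁻¹ = [[−243, 7], [81, −2]] · [[2, 7], [1, 3]] = [[−479, −1680], [160, 561]].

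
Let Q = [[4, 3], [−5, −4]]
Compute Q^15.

Q² = I (check: tr Q = 0 and det Q = −1), so Q^15 = Q since 15 is odd.

[[4, 3], [−5, −4]]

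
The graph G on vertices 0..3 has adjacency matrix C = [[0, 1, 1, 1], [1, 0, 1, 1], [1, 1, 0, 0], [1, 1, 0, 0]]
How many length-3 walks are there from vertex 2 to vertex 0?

5

The number of length-3 walks from vertex 2 to vertex 0 is entry (2,0) of C³, where C is the adjacency matrix.
C² = [[3, 2, 1, 1], [2, 3, 1, 1], [1, 1, 2, 2], [1, 1, 2, 2]]
C³ = [[4, 5, 5, 5], [5, 4, 5, 5], [5, 5, 2, 2], [5, 5, 2, 2]]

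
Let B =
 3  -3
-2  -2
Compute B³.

B² = [[15, -3], [-2, 10]]
B³ = [[51, -39], [-26, -14]]

[[51, -39], [-26, -14]]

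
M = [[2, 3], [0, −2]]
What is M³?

[[8, 12], [0, −8]]

M² = [[4, 0], [0, 4]]
M³ = [[8, 12], [0, −8]]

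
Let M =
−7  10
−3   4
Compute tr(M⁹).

−513

tr M = −3 and det M = 2, so the characteristic polynomial is λ² − (−3)λ + (2) with roots −2 and −1.
Eigenvectors give P = [[2, −5], [1, −3]] with P⁻¹ = [[3, −5], [1, −2]], and M = P·diag(−2, −1)·P⁻¹.
Then M⁹ = P·diag(−512, −1)·P⁻¹ = [[−1024, 5], [−512, 3]] · [[3, −5], [1, −2]] = [[−3067, 5110], [−1533, 2554]].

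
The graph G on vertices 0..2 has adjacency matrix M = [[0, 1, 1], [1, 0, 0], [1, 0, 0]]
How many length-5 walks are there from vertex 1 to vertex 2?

0

The number of length-5 walks from vertex 1 to vertex 2 is entry (1,2) of M⁵, where M is the adjacency matrix.
M² = [[2, 0, 0], [0, 1, 1], [0, 1, 1]]
M³ = [[0, 2, 2], [2, 0, 0], [2, 0, 0]]
M⁴ = [[4, 0, 0], [0, 2, 2], [0, 2, 2]]
M⁵ = [[0, 4, 4], [4, 0, 0], [4, 0, 0]]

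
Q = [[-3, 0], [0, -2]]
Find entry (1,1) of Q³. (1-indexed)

-27

Q² = [[9, 0], [0, 4]]
Q³ = [[-27, 0], [0, -8]]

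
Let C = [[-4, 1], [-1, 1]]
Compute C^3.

C^2 = [[15, -3], [3, 0]]
C^3 = [[-57, 12], [-12, 3]]

[[-57, 12], [-12, 3]]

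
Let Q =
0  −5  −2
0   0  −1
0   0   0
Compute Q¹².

Q is strictly triangular, hence nilpotent: Q³ = 0, so Q¹² = 0.

[[0, 0, 0], [0, 0, 0], [0, 0, 0]]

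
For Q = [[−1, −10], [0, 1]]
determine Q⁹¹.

Q² = I (check: tr Q = 0 and det Q = −1), so Q⁹¹ = Q since 91 is odd.

[[−1, −10], [0, 1]]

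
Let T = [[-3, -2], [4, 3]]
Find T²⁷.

T² = I (check: tr T = 0 and det T = -1), so T²⁷ = T since 27 is odd.

[[-3, -2], [4, 3]]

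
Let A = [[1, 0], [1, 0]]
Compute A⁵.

[[1, 0], [1, 0]]

A² = A (a projection; rank 1, trace 1), so A⁵ = A.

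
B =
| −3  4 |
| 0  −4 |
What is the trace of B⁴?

337

B² = [[9, −28], [0, 16]]
B³ = [[−27, 148], [0, −64]]
B⁴ = [[81, −700], [0, 256]]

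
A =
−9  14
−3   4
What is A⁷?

[[−14541, 28826], [−6177, 12226]]

tr A = −5 and det A = 6, so the characteristic polynomial is λ² − (−5)λ + (6) with roots −2 and −3.
Eigenvectors give P = [[−2, −7], [−1, −3]] with P⁻¹ = [[3, −7], [−1, 2]], and A = P·diag(−2, −3)·P⁻¹.
Then A⁷ = P·diag(−128, −2187)·P⁻¹ = [[256, 15309], [128, 6561]] · [[3, −7], [−1, 2]] = [[−14541, 28826], [−6177, 12226]].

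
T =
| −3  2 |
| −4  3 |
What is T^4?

T² = I (check: tr T = 0 and det T = −1), so T^4 = I since 4 is even.

[[1, 0], [0, 1]]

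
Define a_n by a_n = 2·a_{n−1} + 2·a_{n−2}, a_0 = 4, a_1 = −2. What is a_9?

2272

With companion matrix Q = [[2, 2], [1, 0]], [a_n, a_{n−1}]ᵀ = Q·[a_{n−1}, a_{n−2}]ᵀ, so [a_9, a_8]ᵀ = Q⁸·[a_1, a_0]ᵀ.
Q⁸ = [[2448, 1792], [896, 656]], giving [a_9, a_8]ᵀ = [[2272], [832]].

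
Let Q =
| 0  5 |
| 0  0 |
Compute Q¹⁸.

[[0, 0], [0, 0]]

Q is strictly triangular, hence nilpotent: Q² = 0, so Q¹⁸ = 0.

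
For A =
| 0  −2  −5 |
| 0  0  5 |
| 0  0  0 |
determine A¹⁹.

A is strictly triangular, hence nilpotent: A³ = 0, so A¹⁹ = 0.

[[0, 0, 0], [0, 0, 0], [0, 0, 0]]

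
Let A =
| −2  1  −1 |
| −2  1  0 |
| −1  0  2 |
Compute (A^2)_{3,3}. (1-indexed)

5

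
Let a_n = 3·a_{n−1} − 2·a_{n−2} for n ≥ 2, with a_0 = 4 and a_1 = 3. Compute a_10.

−1019

With companion matrix B = [[3, −2], [1, 0]], [a_n, a_{n−1}]ᵀ = B·[a_{n−1}, a_{n−2}]ᵀ, so [a_10, a_9]ᵀ = B⁹·[a_1, a_0]ᵀ.
B⁹ = [[1023, −1022], [511, −510]], giving [a_10, a_9]ᵀ = [[−1019], [−507]].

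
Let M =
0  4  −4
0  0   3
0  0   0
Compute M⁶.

M is strictly triangular, hence nilpotent: M³ = 0, so M⁶ = 0.

[[0, 0, 0], [0, 0, 0], [0, 0, 0]]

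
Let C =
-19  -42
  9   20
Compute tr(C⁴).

tr C = 1 and det C = -2, so the characteristic polynomial is λ² − (1)λ + (-2) with roots -1 and 2.
Eigenvectors give P = [[-7, -2], [3, 1]] with P⁻¹ = [[-1, -2], [3, 7]], and C = P·diag(-1, 2)·P⁻¹.
Then C⁴ = P·diag(1, 16)·P⁻¹ = [[-7, -32], [3, 16]] · [[-1, -2], [3, 7]] = [[-89, -210], [45, 106]].

17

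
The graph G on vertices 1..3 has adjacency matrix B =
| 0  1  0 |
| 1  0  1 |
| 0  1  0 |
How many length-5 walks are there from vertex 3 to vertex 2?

The number of length-5 walks from vertex 3 to vertex 2 is entry (3,2) of B^5, where B is the adjacency matrix.
B^2 = [[1, 0, 1], [0, 2, 0], [1, 0, 1]]
B^3 = [[0, 2, 0], [2, 0, 2], [0, 2, 0]]
B^4 = [[2, 0, 2], [0, 4, 0], [2, 0, 2]]
B^5 = [[0, 4, 0], [4, 0, 4], [0, 4, 0]]

4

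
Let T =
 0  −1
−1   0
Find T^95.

[[0, −1], [−1, 0]]

T² = I (check: tr T = 0 and det T = −1), so T^95 = T since 95 is odd.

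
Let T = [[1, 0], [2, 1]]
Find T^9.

T = I + N where N = [[0, 0], [2, 0]] is strictly lower-triangular, so N^2 = 0.
(I + N)^9 = I + 9·N = [[1, 0], [18, 1]].

[[1, 0], [18, 1]]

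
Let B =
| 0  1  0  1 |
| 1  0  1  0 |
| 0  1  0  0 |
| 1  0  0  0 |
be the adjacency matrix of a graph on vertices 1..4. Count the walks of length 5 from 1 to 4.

5

The number of length-5 walks from vertex 1 to vertex 4 is entry (1,4) of B⁵, where B is the adjacency matrix.
B² = [[2, 0, 1, 0], [0, 2, 0, 1], [1, 0, 1, 0], [0, 1, 0, 1]]
B³ = [[0, 3, 0, 2], [3, 0, 2, 0], [0, 2, 0, 1], [2, 0, 1, 0]]
B⁴ = [[5, 0, 3, 0], [0, 5, 0, 3], [3, 0, 2, 0], [0, 3, 0, 2]]
B⁵ = [[0, 8, 0, 5], [8, 0, 5, 0], [0, 5, 0, 3], [5, 0, 3, 0]]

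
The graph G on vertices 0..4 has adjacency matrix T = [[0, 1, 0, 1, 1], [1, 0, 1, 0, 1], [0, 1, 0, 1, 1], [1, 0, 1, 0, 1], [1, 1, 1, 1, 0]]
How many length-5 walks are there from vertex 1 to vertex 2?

The number of length-5 walks from vertex 1 to vertex 2 is entry (1,2) of T⁵, where T is the adjacency matrix.
T² = [[3, 1, 3, 1, 2], [1, 3, 1, 3, 2], [3, 1, 3, 1, 2], [1, 3, 1, 3, 2], [2, 2, 2, 2, 4]]
T³ = [[4, 8, 4, 8, 8], [8, 4, 8, 4, 8], [4, 8, 4, 8, 8], [8, 4, 8, 4, 8], [8, 8, 8, 8, 8]]
T⁴ = [[24, 16, 24, 16, 24], [16, 24, 16, 24, 24], [24, 16, 24, 16, 24], [16, 24, 16, 24, 24], [24, 24, 24, 24, 32]]
T⁵ = [[56, 72, 56, 72, 80], [72, 56, 72, 56, 80], [56, 72, 56, 72, 80], [72, 56, 72, 56, 80], [80, 80, 80, 80, 96]]

72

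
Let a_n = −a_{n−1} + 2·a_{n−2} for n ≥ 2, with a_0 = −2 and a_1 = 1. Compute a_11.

2047

With companion matrix B = [[−1, 2], [1, 0]], [a_n, a_{n−1}]ᵀ = B·[a_{n−1}, a_{n−2}]ᵀ, so [a_11, a_10]ᵀ = B¹⁰·[a_1, a_0]ᵀ.
B¹⁰ = [[683, −682], [−341, 342]], giving [a_11, a_10]ᵀ = [[2047], [−1025]].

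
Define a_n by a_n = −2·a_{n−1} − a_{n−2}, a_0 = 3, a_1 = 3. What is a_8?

With companion matrix T = [[−2, −1], [1, 0]], [a_n, a_{n−1}]ᵀ = T·[a_{n−1}, a_{n−2}]ᵀ, so [a_8, a_7]ᵀ = T⁷·[a_1, a_0]ᵀ.
T⁷ = [[−8, −7], [7, 6]], giving [a_8, a_7]ᵀ = [[−45], [39]].

−45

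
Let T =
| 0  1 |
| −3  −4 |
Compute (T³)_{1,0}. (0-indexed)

−39

T² = [[−3, −4], [12, 13]]
T³ = [[12, 13], [−39, −40]]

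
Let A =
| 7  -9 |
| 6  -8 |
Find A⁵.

[[67, -99], [66, -98]]

tr A = -1 and det A = -2, so the characteristic polynomial is λ² − (-1)λ + (-2) with roots -2 and 1.
Eigenvectors give P = [[1, 3], [1, 2]] with P⁻¹ = [[-2, 3], [1, -1]], and A = P·diag(-2, 1)·P⁻¹.
Then A⁵ = P·diag(-32, 1)·P⁻¹ = [[-32, 3], [-32, 2]] · [[-2, 3], [1, -1]] = [[67, -99], [66, -98]].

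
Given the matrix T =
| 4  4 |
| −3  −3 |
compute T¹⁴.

[[4, 4], [−3, −3]]

T² = T (a projection; rank 1, trace 1), so T¹⁴ = T.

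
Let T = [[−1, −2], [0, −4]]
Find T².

[[1, 10], [0, 16]]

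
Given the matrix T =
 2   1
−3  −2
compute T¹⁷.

[[2, 1], [−3, −2]]

T² = I (check: tr T = 0 and det T = −1), so T¹⁷ = T since 17 is odd.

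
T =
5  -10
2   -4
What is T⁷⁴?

[[5, -10], [2, -4]]

T² = T (a projection; rank 1, trace 1), so T⁷⁴ = T.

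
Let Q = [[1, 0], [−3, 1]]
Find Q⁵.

Q = I + N where N = [[0, 0], [−3, 0]] is strictly lower-triangular, so N² = 0.
(I + N)⁵ = I + 5·N = [[1, 0], [−15, 1]].

[[1, 0], [−15, 1]]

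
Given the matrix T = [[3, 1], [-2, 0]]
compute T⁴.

[[31, 15], [-30, -14]]

tr T = 3 and det T = 2, so the characteristic polynomial is λ² − (3)λ + (2) with roots 1 and 2.
Eigenvectors give P = [[-1, -1], [2, 1]] with P⁻¹ = [[1, 1], [-2, -1]], and T = P·diag(1, 2)·P⁻¹.
Then T⁴ = P·diag(1, 16)·P⁻¹ = [[-1, -16], [2, 16]] · [[1, 1], [-2, -1]] = [[31, 15], [-30, -14]].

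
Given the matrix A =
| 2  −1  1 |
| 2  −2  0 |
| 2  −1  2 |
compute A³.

A² = [[4, −1, 4], [0, 2, 2], [6, −2, 6]]
A³ = [[14, −6, 12], [8, −6, 4], [20, −8, 18]]

[[14, −6, 12], [8, −6, 4], [20, −8, 18]]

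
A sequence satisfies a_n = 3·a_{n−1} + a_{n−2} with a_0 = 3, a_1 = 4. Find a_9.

With companion matrix B = [[3, 1], [1, 0]], [a_n, a_{n−1}]ᵀ = B·[a_{n−1}, a_{n−2}]ᵀ, so [a_9, a_8]ᵀ = B^8·[a_1, a_0]ᵀ.
B^8 = [[12970, 3927], [3927, 1189]], giving [a_9, a_8]ᵀ = [[63661], [19275]].

63661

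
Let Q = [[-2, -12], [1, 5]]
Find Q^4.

[[-44, -180], [15, 61]]

tr Q = 3 and det Q = 2, so the characteristic polynomial is λ² − (3)λ + (2) with roots 2 and 1.
Eigenvectors give P = [[-3, 4], [1, -1]] with P⁻¹ = [[1, 4], [1, 3]], and Q = P·diag(2, 1)·P⁻¹.
Then Q^4 = P·diag(16, 1)·P⁻¹ = [[-48, 4], [16, -1]] · [[1, 4], [1, 3]] = [[-44, -180], [15, 61]].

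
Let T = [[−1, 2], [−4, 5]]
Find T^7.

[[−2185, 2186], [−4372, 4373]]

tr T = 4 and det T = 3, so the characteristic polynomial is λ² − (4)λ + (3) with roots 1 and 3.
Eigenvectors give P = [[−1, 1], [−1, 2]] with P⁻¹ = [[−2, 1], [−1, 1]], and T = P·diag(1, 3)·P⁻¹.
Then T^7 = P·diag(1, 2187)·P⁻¹ = [[−1, 2187], [−1, 4374]] · [[−2, 1], [−1, 1]] = [[−2185, 2186], [−4372, 4373]].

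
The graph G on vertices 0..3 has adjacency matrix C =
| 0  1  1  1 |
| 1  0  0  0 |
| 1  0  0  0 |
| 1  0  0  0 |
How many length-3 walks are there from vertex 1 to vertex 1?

0

The number of length-3 walks from vertex 1 to vertex 1 is entry (1,1) of C³, where C is the adjacency matrix.
C² = [[3, 0, 0, 0], [0, 1, 1, 1], [0, 1, 1, 1], [0, 1, 1, 1]]
C³ = [[0, 3, 3, 3], [3, 0, 0, 0], [3, 0, 0, 0], [3, 0, 0, 0]]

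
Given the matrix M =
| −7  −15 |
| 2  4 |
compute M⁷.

tr M = −3 and det M = 2, so the characteristic polynomial is λ² − (−3)λ + (2) with roots −1 and −2.
Eigenvectors give P = [[−5, −3], [2, 1]] with P⁻¹ = [[1, 3], [−2, −5]], and M = P·diag(−1, −2)·P⁻¹.
Then M⁷ = P·diag(−1, −128)·P⁻¹ = [[5, 384], [−2, −128]] · [[1, 3], [−2, −5]] = [[−763, −1905], [254, 634]].

[[−763, −1905], [254, 634]]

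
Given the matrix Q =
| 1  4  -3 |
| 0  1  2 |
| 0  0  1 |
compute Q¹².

[[1, 48, 492], [0, 1, 24], [0, 0, 1]]

Q = I + N where N = [[0, 4, -3], [0, 0, 2], [0, 0, 0]] is strictly upper-triangular, so N³ = 0.
(I + N)¹² = I + 12·N + 66·N² = [[1, 48, 492], [0, 1, 24], [0, 0, 1]].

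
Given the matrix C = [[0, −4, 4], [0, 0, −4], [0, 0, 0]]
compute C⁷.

[[0, 0, 0], [0, 0, 0], [0, 0, 0]]

C is strictly triangular, hence nilpotent: C³ = 0, so C⁷ = 0.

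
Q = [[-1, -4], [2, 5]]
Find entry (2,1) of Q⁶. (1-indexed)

728

tr Q = 4 and det Q = 3, so the characteristic polynomial is λ² − (4)λ + (3) with roots 1 and 3.
Eigenvectors give P = [[-2, -1], [1, 1]] with P⁻¹ = [[-1, -1], [1, 2]], and Q = P·diag(1, 3)·P⁻¹.
Then Q⁶ = P·diag(1, 729)·P⁻¹ = [[-2, -729], [1, 729]] · [[-1, -1], [1, 2]] = [[-727, -1456], [728, 1457]].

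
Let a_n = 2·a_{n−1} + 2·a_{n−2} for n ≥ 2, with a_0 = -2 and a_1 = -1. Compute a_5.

-108

With companion matrix Q = [[2, 2], [1, 0]], [a_n, a_{n−1}]ᵀ = Q·[a_{n−1}, a_{n−2}]ᵀ, so [a_5, a_4]ᵀ = Q^4·[a_1, a_0]ᵀ.
Q^4 = [[44, 32], [16, 12]], giving [a_5, a_4]ᵀ = [[-108], [-40]].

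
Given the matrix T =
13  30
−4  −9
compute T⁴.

[[481, 1200], [−160, −399]]

tr T = 4 and det T = 3, so the characteristic polynomial is λ² − (4)λ + (3) with roots 3 and 1.
Eigenvectors give P = [[−3, 5], [1, −2]] with P⁻¹ = [[−2, −5], [−1, −3]], and T = P·diag(3, 1)·P⁻¹.
Then T⁴ = P·diag(81, 1)·P⁻¹ = [[−243, 5], [81, −2]] · [[−2, −5], [−1, −3]] = [[481, 1200], [−160, −399]].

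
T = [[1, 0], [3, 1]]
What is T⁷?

T = I + N where N = [[0, 0], [3, 0]] is strictly lower-triangular, so N² = 0.
(I + N)⁷ = I + 7·N = [[1, 0], [21, 1]].

[[1, 0], [21, 1]]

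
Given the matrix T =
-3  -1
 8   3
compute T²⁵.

[[-3, -1], [8, 3]]

T² = I (check: tr T = 0 and det T = -1), so T²⁵ = T since 25 is odd.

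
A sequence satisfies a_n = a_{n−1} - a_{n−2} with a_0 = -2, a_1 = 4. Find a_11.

-6

With companion matrix A = [[1, -1], [1, 0]], [a_n, a_{n−1}]ᵀ = A·[a_{n−1}, a_{n−2}]ᵀ, so [a_11, a_10]ᵀ = A^10·[a_1, a_0]ᵀ.
A^10 = [[-1, 1], [-1, 0]], giving [a_11, a_10]ᵀ = [[-6], [-4]].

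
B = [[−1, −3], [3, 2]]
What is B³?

[[−1, 18], [−18, −19]]

B² = [[−8, −3], [3, −5]]
B³ = [[−1, 18], [−18, −19]]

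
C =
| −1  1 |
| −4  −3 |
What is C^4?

C^2 = [[−3, −4], [16, 5]]
C^3 = [[19, 9], [−36, 1]]
C^4 = [[−55, −8], [32, −39]]

[[−55, −8], [32, −39]]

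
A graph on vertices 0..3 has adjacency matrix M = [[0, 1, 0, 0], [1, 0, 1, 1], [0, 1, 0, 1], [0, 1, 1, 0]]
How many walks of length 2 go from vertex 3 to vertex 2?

The number of length-2 walks from vertex 3 to vertex 2 is entry (3,2) of M², where M is the adjacency matrix.
M² = [[1, 0, 1, 1], [0, 3, 1, 1], [1, 1, 2, 1], [1, 1, 1, 2]]

1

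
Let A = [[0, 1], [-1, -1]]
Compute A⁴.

A² = [[-1, -1], [1, 0]]
A³ = [[1, 0], [0, 1]]
A⁴ = [[0, 1], [-1, -1]]

[[0, 1], [-1, -1]]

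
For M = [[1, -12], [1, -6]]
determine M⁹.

[[57001, -230052], [19171, -77196]]

tr M = -5 and det M = 6, so the characteristic polynomial is λ² − (-5)λ + (6) with roots -3 and -2.
Eigenvectors give P = [[-3, 4], [-1, 1]] with P⁻¹ = [[1, -4], [1, -3]], and M = P·diag(-3, -2)·P⁻¹.
Then M⁹ = P·diag(-19683, -512)·P⁻¹ = [[59049, -2048], [19683, -512]] · [[1, -4], [1, -3]] = [[57001, -230052], [19171, -77196]].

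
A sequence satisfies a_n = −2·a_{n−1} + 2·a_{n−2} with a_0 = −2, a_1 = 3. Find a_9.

With companion matrix T = [[−2, 2], [1, 0]], [a_n, a_{n−1}]ᵀ = T·[a_{n−1}, a_{n−2}]ᵀ, so [a_9, a_8]ᵀ = T^8·[a_1, a_0]ᵀ.
T^8 = [[2448, −1792], [−896, 656]], giving [a_9, a_8]ᵀ = [[10928], [−4000]].

10928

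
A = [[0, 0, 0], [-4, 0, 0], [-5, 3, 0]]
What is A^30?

A is strictly triangular, hence nilpotent: A^3 = 0, so A^30 = 0.

[[0, 0, 0], [0, 0, 0], [0, 0, 0]]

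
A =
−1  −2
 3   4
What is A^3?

[[−13, −14], [21, 22]]

tr A = 3 and det A = 2, so the characteristic polynomial is λ² − (3)λ + (2) with roots 1 and 2.
Eigenvectors give P = [[−1, −2], [1, 3]] with P⁻¹ = [[−3, −2], [1, 1]], and A = P·diag(1, 2)·P⁻¹.
Then A^3 = P·diag(1, 8)·P⁻¹ = [[−1, −16], [1, 24]] · [[−3, −2], [1, 1]] = [[−13, −14], [21, 22]].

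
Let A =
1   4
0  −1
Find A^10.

[[1, 0], [0, 1]]

A² = I (check: tr A = 0 and det A = −1), so A^10 = I since 10 is even.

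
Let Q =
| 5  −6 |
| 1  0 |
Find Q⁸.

[[19171, −37830], [6305, −12354]]

tr Q = 5 and det Q = 6, so the characteristic polynomial is λ² − (5)λ + (6) with roots 2 and 3.
Eigenvectors give P = [[2, 3], [1, 1]] with P⁻¹ = [[−1, 3], [1, −2]], and Q = P·diag(2, 3)·P⁻¹.
Then Q⁸ = P·diag(256, 6561)·P⁻¹ = [[512, 19683], [256, 6561]] · [[−1, 3], [1, −2]] = [[19171, −37830], [6305, −12354]].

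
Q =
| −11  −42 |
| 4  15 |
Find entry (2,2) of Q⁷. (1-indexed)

tr Q = 4 and det Q = 3, so the characteristic polynomial is λ² − (4)λ + (3) with roots 1 and 3.
Eigenvectors give P = [[−7, 3], [2, −1]] with P⁻¹ = [[−1, −3], [−2, −7]], and Q = P·diag(1, 3)·P⁻¹.
Then Q⁷ = P·diag(1, 2187)·P⁻¹ = [[−7, 6561], [2, −2187]] · [[−1, −3], [−2, −7]] = [[−13115, −45906], [4372, 15303]].

15303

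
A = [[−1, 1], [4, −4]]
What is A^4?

[[125, −125], [−500, 500]]

A^2 = [[5, −5], [−20, 20]]
A^3 = [[−25, 25], [100, −100]]
A^4 = [[125, −125], [−500, 500]]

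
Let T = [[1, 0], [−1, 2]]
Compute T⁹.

tr T = 3 and det T = 2, so the characteristic polynomial is λ² − (3)λ + (2) with roots 1 and 2.
Eigenvectors give P = [[1, 0], [1, −1]] with P⁻¹ = [[1, 0], [1, −1]], and T = P·diag(1, 2)·P⁻¹.
Then T⁹ = P·diag(1, 512)·P⁻¹ = [[1, 0], [1, −512]] · [[1, 0], [1, −1]] = [[1, 0], [−511, 512]].

[[1, 0], [−511, 512]]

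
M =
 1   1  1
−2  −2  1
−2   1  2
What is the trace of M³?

M² = [[−3, 0, 4], [0, 3, −2], [−8, −2, 3]]
M³ = [[−11, 1, 5], [−2, −8, −1], [−10, −1, −4]]

−23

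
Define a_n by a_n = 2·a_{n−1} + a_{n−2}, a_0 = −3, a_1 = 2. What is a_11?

4348

With companion matrix M = [[2, 1], [1, 0]], [a_n, a_{n−1}]ᵀ = M·[a_{n−1}, a_{n−2}]ᵀ, so [a_11, a_10]ᵀ = M¹⁰·[a_1, a_0]ᵀ.
M¹⁰ = [[5741, 2378], [2378, 985]], giving [a_11, a_10]ᵀ = [[4348], [1801]].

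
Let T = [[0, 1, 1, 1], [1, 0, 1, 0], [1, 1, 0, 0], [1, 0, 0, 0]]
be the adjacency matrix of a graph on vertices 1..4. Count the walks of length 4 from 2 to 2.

7

The number of length-4 walks from vertex 2 to vertex 2 is entry (2,2) of T^4, where T is the adjacency matrix.
T^2 = [[3, 1, 1, 0], [1, 2, 1, 1], [1, 1, 2, 1], [0, 1, 1, 1]]
T^3 = [[2, 4, 4, 3], [4, 2, 3, 1], [4, 3, 2, 1], [3, 1, 1, 0]]
T^4 = [[11, 6, 6, 2], [6, 7, 6, 4], [6, 6, 7, 4], [2, 4, 4, 3]]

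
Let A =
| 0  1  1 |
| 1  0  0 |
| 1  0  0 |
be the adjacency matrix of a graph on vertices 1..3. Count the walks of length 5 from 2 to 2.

The number of length-5 walks from vertex 2 to vertex 2 is entry (2,2) of A⁵, where A is the adjacency matrix.
A² = [[2, 0, 0], [0, 1, 1], [0, 1, 1]]
A³ = [[0, 2, 2], [2, 0, 0], [2, 0, 0]]
A⁴ = [[4, 0, 0], [0, 2, 2], [0, 2, 2]]
A⁵ = [[0, 4, 4], [4, 0, 0], [4, 0, 0]]

0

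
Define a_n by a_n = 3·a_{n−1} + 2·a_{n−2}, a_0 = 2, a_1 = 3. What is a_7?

With companion matrix T = [[3, 2], [1, 0]], [a_n, a_{n−1}]ᵀ = T·[a_{n−1}, a_{n−2}]ᵀ, so [a_7, a_6]ᵀ = T⁶·[a_1, a_0]ᵀ.
T⁶ = [[1763, 990], [495, 278]], giving [a_7, a_6]ᵀ = [[7269], [2041]].

7269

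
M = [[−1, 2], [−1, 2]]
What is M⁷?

M² = M (a projection; rank 1, trace 1), so M⁷ = M.

[[−1, 2], [−1, 2]]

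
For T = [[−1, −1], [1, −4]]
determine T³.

T² = [[0, 5], [−5, 15]]
T³ = [[5, −20], [20, −55]]

[[5, −20], [20, −55]]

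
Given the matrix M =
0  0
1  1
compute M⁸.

[[0, 0], [1, 1]]

M² = M (a projection; rank 1, trace 1), so M⁸ = M.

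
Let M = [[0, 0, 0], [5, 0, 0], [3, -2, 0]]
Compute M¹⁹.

[[0, 0, 0], [0, 0, 0], [0, 0, 0]]

M is strictly triangular, hence nilpotent: M³ = 0, so M¹⁹ = 0.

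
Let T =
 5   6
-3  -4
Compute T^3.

[[17, 18], [-9, -10]]

tr T = 1 and det T = -2, so the characteristic polynomial is λ² − (1)λ + (-2) with roots 2 and -1.
Eigenvectors give P = [[-2, -1], [1, 1]] with P⁻¹ = [[-1, -1], [1, 2]], and T = P·diag(2, -1)·P⁻¹.
Then T^3 = P·diag(8, -1)·P⁻¹ = [[-16, 1], [8, -1]] · [[-1, -1], [1, 2]] = [[17, 18], [-9, -10]].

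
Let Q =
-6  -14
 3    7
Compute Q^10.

[[-6, -14], [3, 7]]

Q² = Q (a projection; rank 1, trace 1), so Q^10 = Q.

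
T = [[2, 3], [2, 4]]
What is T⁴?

[[316, 576], [384, 700]]

T² = [[10, 18], [12, 22]]
T³ = [[56, 102], [68, 124]]
T⁴ = [[316, 576], [384, 700]]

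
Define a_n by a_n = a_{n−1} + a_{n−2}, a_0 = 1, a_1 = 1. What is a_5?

With companion matrix Q = [[1, 1], [1, 0]], [a_n, a_{n−1}]ᵀ = Q·[a_{n−1}, a_{n−2}]ᵀ, so [a_5, a_4]ᵀ = Q^4·[a_1, a_0]ᵀ.
Q^4 = [[5, 3], [3, 2]], giving [a_5, a_4]ᵀ = [[8], [5]].

8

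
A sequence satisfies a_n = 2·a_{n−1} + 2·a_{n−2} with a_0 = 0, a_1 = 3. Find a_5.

132

With companion matrix Q = [[2, 2], [1, 0]], [a_n, a_{n−1}]ᵀ = Q·[a_{n−1}, a_{n−2}]ᵀ, so [a_5, a_4]ᵀ = Q^4·[a_1, a_0]ᵀ.
Q^4 = [[44, 32], [16, 12]], giving [a_5, a_4]ᵀ = [[132], [48]].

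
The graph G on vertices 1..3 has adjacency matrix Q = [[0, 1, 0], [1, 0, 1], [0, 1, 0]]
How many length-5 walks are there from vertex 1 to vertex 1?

0

The number of length-5 walks from vertex 1 to vertex 1 is entry (1,1) of Q^5, where Q is the adjacency matrix.
Q^2 = [[1, 0, 1], [0, 2, 0], [1, 0, 1]]
Q^3 = [[0, 2, 0], [2, 0, 2], [0, 2, 0]]
Q^4 = [[2, 0, 2], [0, 4, 0], [2, 0, 2]]
Q^5 = [[0, 4, 0], [4, 0, 4], [0, 4, 0]]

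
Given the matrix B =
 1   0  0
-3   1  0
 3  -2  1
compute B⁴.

[[1, 0, 0], [-12, 1, 0], [48, -8, 1]]

B = I + N where N = [[0, 0, 0], [-3, 0, 0], [3, -2, 0]] is strictly lower-triangular, so N³ = 0.
(I + N)⁴ = I + 4·N + 6·N² = [[1, 0, 0], [-12, 1, 0], [48, -8, 1]].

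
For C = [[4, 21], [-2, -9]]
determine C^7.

tr C = -5 and det C = 6, so the characteristic polynomial is λ² − (-5)λ + (6) with roots -2 and -3.
Eigenvectors give P = [[7, -3], [-2, 1]] with P⁻¹ = [[1, 3], [2, 7]], and C = P·diag(-2, -3)·P⁻¹.
Then C^7 = P·diag(-128, -2187)·P⁻¹ = [[-896, 6561], [256, -2187]] · [[1, 3], [2, 7]] = [[12226, 43239], [-4118, -14541]].

[[12226, 43239], [-4118, -14541]]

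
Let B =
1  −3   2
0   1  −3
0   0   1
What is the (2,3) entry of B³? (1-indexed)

−9

B = I + N where N = [[0, −3, 2], [0, 0, −3], [0, 0, 0]] is strictly upper-triangular, so N³ = 0.
(I + N)³ = I + 3·N + 3·N² = [[1, −9, 33], [0, 1, −9], [0, 0, 1]].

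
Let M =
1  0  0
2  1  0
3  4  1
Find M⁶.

M = I + N where N = [[0, 0, 0], [2, 0, 0], [3, 4, 0]] is strictly lower-triangular, so N³ = 0.
(I + N)⁶ = I + 6·N + 15·N² = [[1, 0, 0], [12, 1, 0], [138, 24, 1]].

[[1, 0, 0], [12, 1, 0], [138, 24, 1]]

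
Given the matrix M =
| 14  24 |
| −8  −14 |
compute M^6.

tr M = 0 and det M = −4, so the characteristic polynomial is λ² − (0)λ + (−4) with roots −2 and 2.
Eigenvectors give P = [[−3, −2], [2, 1]] with P⁻¹ = [[1, 2], [−2, −3]], and M = P·diag(−2, 2)·P⁻¹.
Then M^6 = P·diag(64, 64)·P⁻¹ = [[−192, −128], [128, 64]] · [[1, 2], [−2, −3]] = [[64, 0], [0, 64]].

[[64, 0], [0, 64]]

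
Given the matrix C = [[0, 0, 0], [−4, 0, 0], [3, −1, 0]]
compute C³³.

[[0, 0, 0], [0, 0, 0], [0, 0, 0]]

C is strictly triangular, hence nilpotent: C³ = 0, so C³³ = 0.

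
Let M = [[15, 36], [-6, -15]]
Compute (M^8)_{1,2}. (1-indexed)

tr M = 0 and det M = -9, so the characteristic polynomial is λ² − (0)λ + (-9) with roots 3 and -3.
Eigenvectors give P = [[-3, -2], [1, 1]] with P⁻¹ = [[-1, -2], [1, 3]], and M = P·diag(3, -3)·P⁻¹.
Then M^8 = P·diag(6561, 6561)·P⁻¹ = [[-19683, -13122], [6561, 6561]] · [[-1, -2], [1, 3]] = [[6561, 0], [0, 6561]].

0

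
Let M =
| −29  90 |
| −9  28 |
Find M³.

tr M = −1 and det M = −2, so the characteristic polynomial is λ² − (−1)λ + (−2) with roots 1 and −2.
Eigenvectors give P = [[3, 10], [1, 3]] with P⁻¹ = [[−3, 10], [1, −3]], and M = P·diag(1, −2)·P⁻¹.
Then M³ = P·diag(1, −8)·P⁻¹ = [[3, −80], [1, −24]] · [[−3, 10], [1, −3]] = [[−89, 270], [−27, 82]].

[[−89, 270], [−27, 82]]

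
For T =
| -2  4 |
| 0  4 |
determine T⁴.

T² = [[4, 8], [0, 16]]
T³ = [[-8, 48], [0, 64]]
T⁴ = [[16, 160], [0, 256]]

[[16, 160], [0, 256]]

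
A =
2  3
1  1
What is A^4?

[[76, 99], [33, 43]]

A^2 = [[7, 9], [3, 4]]
A^3 = [[23, 30], [10, 13]]
A^4 = [[76, 99], [33, 43]]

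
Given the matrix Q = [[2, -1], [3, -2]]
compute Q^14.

Q² = I (check: tr Q = 0 and det Q = -1), so Q^14 = I since 14 is even.

[[1, 0], [0, 1]]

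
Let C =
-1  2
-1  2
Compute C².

[[-1, 2], [-1, 2]]

C² = C (a projection; rank 1, trace 1), so C² = C.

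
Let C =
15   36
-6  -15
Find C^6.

tr C = 0 and det C = -9, so the characteristic polynomial is λ² − (0)λ + (-9) with roots -3 and 3.
Eigenvectors give P = [[-2, -3], [1, 1]] with P⁻¹ = [[1, 3], [-1, -2]], and C = P·diag(-3, 3)·P⁻¹.
Then C^6 = P·diag(729, 729)·P⁻¹ = [[-1458, -2187], [729, 729]] · [[1, 3], [-1, -2]] = [[729, 0], [0, 729]].

[[729, 0], [0, 729]]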